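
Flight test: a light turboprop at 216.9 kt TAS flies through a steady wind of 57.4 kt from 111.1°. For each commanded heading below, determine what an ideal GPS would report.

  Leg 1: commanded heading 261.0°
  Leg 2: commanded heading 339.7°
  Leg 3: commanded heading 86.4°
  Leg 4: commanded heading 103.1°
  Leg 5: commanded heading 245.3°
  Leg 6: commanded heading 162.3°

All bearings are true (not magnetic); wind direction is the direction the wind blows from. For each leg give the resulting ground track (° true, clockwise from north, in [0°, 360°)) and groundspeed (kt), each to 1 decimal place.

Leg 1: track=267.2°, groundspeed=268.1 kt
Leg 2: track=330.1°, groundspeed=258.5 kt
Leg 3: track=78.1°, groundspeed=166.5 kt
Leg 4: track=100.2°, groundspeed=160.3 kt
Leg 5: track=254.4°, groundspeed=260.2 kt
Leg 6: track=176.2°, groundspeed=186.4 kt

Leg 1: heading 261.0°; drift +6.2° → track 267.2°, groundspeed 268.1 kt
Leg 2: heading 339.7°; drift -9.6° → track 330.1°, groundspeed 258.5 kt
Leg 3: heading 86.4°; drift -8.3° → track 78.1°, groundspeed 166.5 kt
Leg 4: heading 103.1°; drift -2.9° → track 100.2°, groundspeed 160.3 kt
Leg 5: heading 245.3°; drift +9.1° → track 254.4°, groundspeed 260.2 kt
Leg 6: heading 162.3°; drift +13.9° → track 176.2°, groundspeed 186.4 kt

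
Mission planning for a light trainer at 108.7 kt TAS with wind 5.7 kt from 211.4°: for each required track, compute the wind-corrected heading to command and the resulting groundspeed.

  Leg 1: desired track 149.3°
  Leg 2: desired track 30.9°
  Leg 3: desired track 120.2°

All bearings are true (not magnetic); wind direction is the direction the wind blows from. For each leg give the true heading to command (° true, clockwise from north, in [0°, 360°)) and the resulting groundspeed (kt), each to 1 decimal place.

Leg 1: desired track 149.3°; wind correction +2.7° → command heading 152.0°, groundspeed 105.9 kt
Leg 2: desired track 30.9°; wind correction +0.0° → command heading 30.9°, groundspeed 114.4 kt
Leg 3: desired track 120.2°; wind correction +3.0° → command heading 123.2°, groundspeed 108.7 kt

Leg 1: heading=152.0°, groundspeed=105.9 kt
Leg 2: heading=30.9°, groundspeed=114.4 kt
Leg 3: heading=123.2°, groundspeed=108.7 kt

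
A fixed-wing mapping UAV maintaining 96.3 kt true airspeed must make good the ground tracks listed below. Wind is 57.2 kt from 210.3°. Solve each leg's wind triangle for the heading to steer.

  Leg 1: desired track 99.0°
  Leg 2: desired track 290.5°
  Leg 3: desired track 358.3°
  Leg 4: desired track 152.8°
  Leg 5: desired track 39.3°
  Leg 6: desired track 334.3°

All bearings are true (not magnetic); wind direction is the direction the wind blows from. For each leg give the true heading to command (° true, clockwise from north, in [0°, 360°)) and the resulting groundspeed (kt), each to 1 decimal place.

Leg 1: heading=132.6°, groundspeed=101.0 kt
Leg 2: heading=254.7°, groundspeed=68.3 kt
Leg 3: heading=340.0°, groundspeed=139.9 kt
Leg 4: heading=182.9°, groundspeed=52.6 kt
Leg 5: heading=44.6°, groundspeed=152.4 kt
Leg 6: heading=304.8°, groundspeed=115.8 kt

Leg 1: desired track 99.0°; wind correction +33.6° → command heading 132.6°, groundspeed 101.0 kt
Leg 2: desired track 290.5°; wind correction -35.8° → command heading 254.7°, groundspeed 68.3 kt
Leg 3: desired track 358.3°; wind correction -18.3° → command heading 340.0°, groundspeed 139.9 kt
Leg 4: desired track 152.8°; wind correction +30.1° → command heading 182.9°, groundspeed 52.6 kt
Leg 5: desired track 39.3°; wind correction +5.3° → command heading 44.6°, groundspeed 152.4 kt
Leg 6: desired track 334.3°; wind correction -29.5° → command heading 304.8°, groundspeed 115.8 kt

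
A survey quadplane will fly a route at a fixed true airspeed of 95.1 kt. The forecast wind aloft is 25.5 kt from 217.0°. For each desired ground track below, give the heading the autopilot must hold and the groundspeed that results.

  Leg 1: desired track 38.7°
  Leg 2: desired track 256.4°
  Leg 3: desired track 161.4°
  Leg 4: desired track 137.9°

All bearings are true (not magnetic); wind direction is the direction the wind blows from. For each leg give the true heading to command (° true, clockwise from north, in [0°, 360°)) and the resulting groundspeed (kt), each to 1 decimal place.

Leg 1: heading=39.2°, groundspeed=120.6 kt
Leg 2: heading=246.6°, groundspeed=74.0 kt
Leg 3: heading=174.2°, groundspeed=78.3 kt
Leg 4: heading=153.2°, groundspeed=86.9 kt

Leg 1: desired track 38.7°; wind correction +0.5° → command heading 39.2°, groundspeed 120.6 kt
Leg 2: desired track 256.4°; wind correction -9.8° → command heading 246.6°, groundspeed 74.0 kt
Leg 3: desired track 161.4°; wind correction +12.8° → command heading 174.2°, groundspeed 78.3 kt
Leg 4: desired track 137.9°; wind correction +15.3° → command heading 153.2°, groundspeed 86.9 kt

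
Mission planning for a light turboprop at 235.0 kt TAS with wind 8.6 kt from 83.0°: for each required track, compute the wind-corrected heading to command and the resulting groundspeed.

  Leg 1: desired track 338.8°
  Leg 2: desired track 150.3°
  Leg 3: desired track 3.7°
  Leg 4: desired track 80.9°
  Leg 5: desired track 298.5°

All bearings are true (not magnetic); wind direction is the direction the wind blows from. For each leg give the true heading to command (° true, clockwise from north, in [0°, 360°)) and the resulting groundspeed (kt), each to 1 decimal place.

Leg 1: desired track 338.8°; wind correction +2.0° → command heading 340.8°, groundspeed 237.0 kt
Leg 2: desired track 150.3°; wind correction -1.9° → command heading 148.4°, groundspeed 231.5 kt
Leg 3: desired track 3.7°; wind correction +2.1° → command heading 5.8°, groundspeed 233.3 kt
Leg 4: desired track 80.9°; wind correction +0.1° → command heading 81.0°, groundspeed 226.4 kt
Leg 5: desired track 298.5°; wind correction +1.2° → command heading 299.7°, groundspeed 241.9 kt

Leg 1: heading=340.8°, groundspeed=237.0 kt
Leg 2: heading=148.4°, groundspeed=231.5 kt
Leg 3: heading=5.8°, groundspeed=233.3 kt
Leg 4: heading=81.0°, groundspeed=226.4 kt
Leg 5: heading=299.7°, groundspeed=241.9 kt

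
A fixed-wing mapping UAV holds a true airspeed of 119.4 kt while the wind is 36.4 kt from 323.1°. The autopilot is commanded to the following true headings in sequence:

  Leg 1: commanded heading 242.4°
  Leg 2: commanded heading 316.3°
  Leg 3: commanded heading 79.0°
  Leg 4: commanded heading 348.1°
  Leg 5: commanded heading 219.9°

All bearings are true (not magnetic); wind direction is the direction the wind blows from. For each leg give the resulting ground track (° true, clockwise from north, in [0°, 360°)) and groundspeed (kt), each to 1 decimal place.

Leg 1: heading 242.4°; drift -17.6° → track 224.8°, groundspeed 119.1 kt
Leg 2: heading 316.3°; drift -3.0° → track 313.3°, groundspeed 83.4 kt
Leg 3: heading 79.0°; drift +13.6° → track 92.6°, groundspeed 139.2 kt
Leg 4: heading 348.1°; drift +10.1° → track 358.2°, groundspeed 87.8 kt
Leg 5: heading 219.9°; drift -15.5° → track 204.4°, groundspeed 132.5 kt

Leg 1: track=224.8°, groundspeed=119.1 kt
Leg 2: track=313.3°, groundspeed=83.4 kt
Leg 3: track=92.6°, groundspeed=139.2 kt
Leg 4: track=358.2°, groundspeed=87.8 kt
Leg 5: track=204.4°, groundspeed=132.5 kt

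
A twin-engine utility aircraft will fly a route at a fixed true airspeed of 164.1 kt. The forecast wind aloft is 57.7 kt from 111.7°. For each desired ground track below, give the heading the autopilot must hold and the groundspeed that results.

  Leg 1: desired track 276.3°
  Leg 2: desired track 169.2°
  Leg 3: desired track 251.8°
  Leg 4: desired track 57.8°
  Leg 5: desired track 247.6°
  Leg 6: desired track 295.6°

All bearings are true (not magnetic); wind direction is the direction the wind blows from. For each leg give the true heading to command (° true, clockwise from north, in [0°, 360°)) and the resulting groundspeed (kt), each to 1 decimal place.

Leg 1: desired track 276.3°; wind correction -5.4° → command heading 270.9°, groundspeed 219.0 kt
Leg 2: desired track 169.2°; wind correction -17.3° → command heading 151.9°, groundspeed 125.7 kt
Leg 3: desired track 251.8°; wind correction -13.0° → command heading 238.8°, groundspeed 204.1 kt
Leg 4: desired track 57.8°; wind correction +16.5° → command heading 74.3°, groundspeed 123.3 kt
Leg 5: desired track 247.6°; wind correction -14.2° → command heading 233.4°, groundspeed 200.5 kt
Leg 6: desired track 295.6°; wind correction +1.4° → command heading 297.0°, groundspeed 221.6 kt

Leg 1: heading=270.9°, groundspeed=219.0 kt
Leg 2: heading=151.9°, groundspeed=125.7 kt
Leg 3: heading=238.8°, groundspeed=204.1 kt
Leg 4: heading=74.3°, groundspeed=123.3 kt
Leg 5: heading=233.4°, groundspeed=200.5 kt
Leg 6: heading=297.0°, groundspeed=221.6 kt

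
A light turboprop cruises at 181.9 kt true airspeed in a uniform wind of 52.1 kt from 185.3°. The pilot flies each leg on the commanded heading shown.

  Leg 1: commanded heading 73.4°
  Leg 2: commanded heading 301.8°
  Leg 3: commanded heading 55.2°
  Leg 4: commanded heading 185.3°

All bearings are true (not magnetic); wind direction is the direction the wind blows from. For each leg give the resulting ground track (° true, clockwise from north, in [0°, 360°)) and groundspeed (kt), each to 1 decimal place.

Leg 1: heading 73.4°; drift -13.5° → track 59.9°, groundspeed 207.1 kt
Leg 2: heading 301.8°; drift +12.8° → track 314.6°, groundspeed 210.4 kt
Leg 3: heading 55.2°; drift -10.5° → track 44.7°, groundspeed 219.1 kt
Leg 4: heading 185.3°; drift +0.0° → track 185.3°, groundspeed 129.8 kt

Leg 1: track=59.9°, groundspeed=207.1 kt
Leg 2: track=314.6°, groundspeed=210.4 kt
Leg 3: track=44.7°, groundspeed=219.1 kt
Leg 4: track=185.3°, groundspeed=129.8 kt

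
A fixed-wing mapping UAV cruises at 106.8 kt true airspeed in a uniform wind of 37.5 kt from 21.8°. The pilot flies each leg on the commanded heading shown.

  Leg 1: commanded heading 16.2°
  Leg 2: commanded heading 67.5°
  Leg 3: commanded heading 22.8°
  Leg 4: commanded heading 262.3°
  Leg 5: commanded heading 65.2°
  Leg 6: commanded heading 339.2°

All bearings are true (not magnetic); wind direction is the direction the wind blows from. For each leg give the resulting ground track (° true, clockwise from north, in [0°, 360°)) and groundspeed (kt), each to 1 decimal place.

Leg 1: track=13.2°, groundspeed=69.6 kt
Leg 2: track=85.9°, groundspeed=85.0 kt
Leg 3: track=23.3°, groundspeed=69.3 kt
Leg 4: track=247.7°, groundspeed=129.4 kt
Leg 5: track=83.1°, groundspeed=83.6 kt
Leg 6: track=321.4°, groundspeed=83.2 kt

Leg 1: heading 16.2°; drift -3.0° → track 13.2°, groundspeed 69.6 kt
Leg 2: heading 67.5°; drift +18.4° → track 85.9°, groundspeed 85.0 kt
Leg 3: heading 22.8°; drift +0.5° → track 23.3°, groundspeed 69.3 kt
Leg 4: heading 262.3°; drift -14.6° → track 247.7°, groundspeed 129.4 kt
Leg 5: heading 65.2°; drift +17.9° → track 83.1°, groundspeed 83.6 kt
Leg 6: heading 339.2°; drift -17.8° → track 321.4°, groundspeed 83.2 kt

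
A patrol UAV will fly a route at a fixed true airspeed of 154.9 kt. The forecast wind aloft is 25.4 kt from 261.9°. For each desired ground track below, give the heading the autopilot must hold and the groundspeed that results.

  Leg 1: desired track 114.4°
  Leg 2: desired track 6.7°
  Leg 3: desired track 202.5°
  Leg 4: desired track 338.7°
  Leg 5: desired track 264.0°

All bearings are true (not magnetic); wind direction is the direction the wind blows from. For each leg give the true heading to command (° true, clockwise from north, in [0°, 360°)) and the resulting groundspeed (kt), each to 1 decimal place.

Leg 1: desired track 114.4°; wind correction +5.1° → command heading 119.5°, groundspeed 175.7 kt
Leg 2: desired track 6.7°; wind correction -9.1° → command heading 357.6°, groundspeed 159.4 kt
Leg 3: desired track 202.5°; wind correction +8.1° → command heading 210.6°, groundspeed 140.4 kt
Leg 4: desired track 338.7°; wind correction -9.2° → command heading 329.5°, groundspeed 147.1 kt
Leg 5: desired track 264.0°; wind correction -0.3° → command heading 263.7°, groundspeed 129.5 kt

Leg 1: heading=119.5°, groundspeed=175.7 kt
Leg 2: heading=357.6°, groundspeed=159.4 kt
Leg 3: heading=210.6°, groundspeed=140.4 kt
Leg 4: heading=329.5°, groundspeed=147.1 kt
Leg 5: heading=263.7°, groundspeed=129.5 kt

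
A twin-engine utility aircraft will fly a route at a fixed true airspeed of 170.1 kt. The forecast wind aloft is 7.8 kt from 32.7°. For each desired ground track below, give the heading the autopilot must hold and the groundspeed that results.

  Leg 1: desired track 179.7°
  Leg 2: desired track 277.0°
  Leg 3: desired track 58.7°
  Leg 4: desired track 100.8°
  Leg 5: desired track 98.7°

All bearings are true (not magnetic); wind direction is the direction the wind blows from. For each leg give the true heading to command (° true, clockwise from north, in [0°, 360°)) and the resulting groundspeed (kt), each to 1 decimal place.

Leg 1: heading=178.3°, groundspeed=176.6 kt
Leg 2: heading=279.4°, groundspeed=173.3 kt
Leg 3: heading=57.5°, groundspeed=163.1 kt
Leg 4: heading=98.4°, groundspeed=167.0 kt
Leg 5: heading=96.3°, groundspeed=166.8 kt

Leg 1: desired track 179.7°; wind correction -1.4° → command heading 178.3°, groundspeed 176.6 kt
Leg 2: desired track 277.0°; wind correction +2.4° → command heading 279.4°, groundspeed 173.3 kt
Leg 3: desired track 58.7°; wind correction -1.2° → command heading 57.5°, groundspeed 163.1 kt
Leg 4: desired track 100.8°; wind correction -2.4° → command heading 98.4°, groundspeed 167.0 kt
Leg 5: desired track 98.7°; wind correction -2.4° → command heading 96.3°, groundspeed 166.8 kt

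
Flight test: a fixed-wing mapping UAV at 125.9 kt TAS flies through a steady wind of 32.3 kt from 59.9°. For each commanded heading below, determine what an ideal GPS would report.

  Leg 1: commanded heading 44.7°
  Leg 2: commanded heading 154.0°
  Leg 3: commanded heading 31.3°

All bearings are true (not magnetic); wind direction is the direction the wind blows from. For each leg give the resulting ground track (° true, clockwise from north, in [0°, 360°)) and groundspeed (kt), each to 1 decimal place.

Leg 1: track=39.6°, groundspeed=95.1 kt
Leg 2: track=168.1°, groundspeed=132.2 kt
Leg 3: track=22.3°, groundspeed=98.8 kt

Leg 1: heading 44.7°; drift -5.1° → track 39.6°, groundspeed 95.1 kt
Leg 2: heading 154.0°; drift +14.1° → track 168.1°, groundspeed 132.2 kt
Leg 3: heading 31.3°; drift -9.0° → track 22.3°, groundspeed 98.8 kt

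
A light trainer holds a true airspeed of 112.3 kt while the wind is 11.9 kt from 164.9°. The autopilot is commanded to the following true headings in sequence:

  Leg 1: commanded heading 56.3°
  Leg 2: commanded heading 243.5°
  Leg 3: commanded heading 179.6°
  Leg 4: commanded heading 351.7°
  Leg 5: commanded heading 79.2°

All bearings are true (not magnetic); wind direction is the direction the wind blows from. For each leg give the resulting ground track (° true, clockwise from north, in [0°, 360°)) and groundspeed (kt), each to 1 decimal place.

Leg 1: track=50.8°, groundspeed=116.6 kt
Leg 2: track=249.6°, groundspeed=110.6 kt
Leg 3: track=181.3°, groundspeed=100.8 kt
Leg 4: track=351.0°, groundspeed=124.1 kt
Leg 5: track=73.1°, groundspeed=112.0 kt

Leg 1: heading 56.3°; drift -5.5° → track 50.8°, groundspeed 116.6 kt
Leg 2: heading 243.5°; drift +6.1° → track 249.6°, groundspeed 110.6 kt
Leg 3: heading 179.6°; drift +1.7° → track 181.3°, groundspeed 100.8 kt
Leg 4: heading 351.7°; drift -0.7° → track 351.0°, groundspeed 124.1 kt
Leg 5: heading 79.2°; drift -6.1° → track 73.1°, groundspeed 112.0 kt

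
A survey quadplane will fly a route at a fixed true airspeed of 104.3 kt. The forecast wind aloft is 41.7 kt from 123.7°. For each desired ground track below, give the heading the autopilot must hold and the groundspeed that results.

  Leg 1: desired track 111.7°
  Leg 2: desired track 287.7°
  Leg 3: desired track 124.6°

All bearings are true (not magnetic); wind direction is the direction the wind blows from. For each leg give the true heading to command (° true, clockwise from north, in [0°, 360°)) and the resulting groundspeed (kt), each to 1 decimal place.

Leg 1: desired track 111.7°; wind correction +4.8° → command heading 116.5°, groundspeed 63.2 kt
Leg 2: desired track 287.7°; wind correction -6.3° → command heading 281.4°, groundspeed 143.7 kt
Leg 3: desired track 124.6°; wind correction -0.4° → command heading 124.2°, groundspeed 62.6 kt

Leg 1: heading=116.5°, groundspeed=63.2 kt
Leg 2: heading=281.4°, groundspeed=143.7 kt
Leg 3: heading=124.2°, groundspeed=62.6 kt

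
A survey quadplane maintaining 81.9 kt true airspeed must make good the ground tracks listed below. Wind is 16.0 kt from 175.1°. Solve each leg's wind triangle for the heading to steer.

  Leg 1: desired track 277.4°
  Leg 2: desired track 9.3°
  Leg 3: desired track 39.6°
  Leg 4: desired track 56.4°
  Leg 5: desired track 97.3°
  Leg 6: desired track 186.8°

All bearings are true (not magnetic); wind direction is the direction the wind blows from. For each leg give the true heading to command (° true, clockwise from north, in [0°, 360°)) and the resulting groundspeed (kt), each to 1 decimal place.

Leg 1: heading=266.4°, groundspeed=83.8 kt
Leg 2: heading=12.0°, groundspeed=97.3 kt
Leg 3: heading=47.5°, groundspeed=92.5 kt
Leg 4: heading=66.3°, groundspeed=88.4 kt
Leg 5: heading=108.3°, groundspeed=77.0 kt
Leg 6: heading=184.5°, groundspeed=66.2 kt

Leg 1: desired track 277.4°; wind correction -11.0° → command heading 266.4°, groundspeed 83.8 kt
Leg 2: desired track 9.3°; wind correction +2.7° → command heading 12.0°, groundspeed 97.3 kt
Leg 3: desired track 39.6°; wind correction +7.9° → command heading 47.5°, groundspeed 92.5 kt
Leg 4: desired track 56.4°; wind correction +9.9° → command heading 66.3°, groundspeed 88.4 kt
Leg 5: desired track 97.3°; wind correction +11.0° → command heading 108.3°, groundspeed 77.0 kt
Leg 6: desired track 186.8°; wind correction -2.3° → command heading 184.5°, groundspeed 66.2 kt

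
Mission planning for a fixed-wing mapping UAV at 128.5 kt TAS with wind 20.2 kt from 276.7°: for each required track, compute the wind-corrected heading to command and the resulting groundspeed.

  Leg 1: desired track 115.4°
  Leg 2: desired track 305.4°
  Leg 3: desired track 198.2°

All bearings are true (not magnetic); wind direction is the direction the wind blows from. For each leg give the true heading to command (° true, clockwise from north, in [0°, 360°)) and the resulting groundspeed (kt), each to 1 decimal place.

Leg 1: heading=118.3°, groundspeed=147.5 kt
Leg 2: heading=301.1°, groundspeed=110.4 kt
Leg 3: heading=207.1°, groundspeed=122.9 kt

Leg 1: desired track 115.4°; wind correction +2.9° → command heading 118.3°, groundspeed 147.5 kt
Leg 2: desired track 305.4°; wind correction -4.3° → command heading 301.1°, groundspeed 110.4 kt
Leg 3: desired track 198.2°; wind correction +8.9° → command heading 207.1°, groundspeed 122.9 kt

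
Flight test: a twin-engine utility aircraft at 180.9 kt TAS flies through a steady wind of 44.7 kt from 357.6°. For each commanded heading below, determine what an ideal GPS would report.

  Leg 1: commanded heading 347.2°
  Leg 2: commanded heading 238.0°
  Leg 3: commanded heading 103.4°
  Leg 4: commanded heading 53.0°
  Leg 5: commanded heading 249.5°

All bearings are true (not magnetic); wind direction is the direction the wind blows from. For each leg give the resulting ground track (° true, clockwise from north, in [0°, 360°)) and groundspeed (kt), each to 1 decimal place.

Leg 1: heading 347.2°; drift -3.4° → track 343.8°, groundspeed 137.2 kt
Leg 2: heading 238.0°; drift -10.8° → track 227.2°, groundspeed 206.7 kt
Leg 3: heading 103.4°; drift +12.6° → track 116.0°, groundspeed 197.8 kt
Leg 4: heading 53.0°; drift +13.3° → track 66.3°, groundspeed 159.8 kt
Leg 5: heading 249.5°; drift -12.3° → track 237.2°, groundspeed 199.4 kt

Leg 1: track=343.8°, groundspeed=137.2 kt
Leg 2: track=227.2°, groundspeed=206.7 kt
Leg 3: track=116.0°, groundspeed=197.8 kt
Leg 4: track=66.3°, groundspeed=159.8 kt
Leg 5: track=237.2°, groundspeed=199.4 kt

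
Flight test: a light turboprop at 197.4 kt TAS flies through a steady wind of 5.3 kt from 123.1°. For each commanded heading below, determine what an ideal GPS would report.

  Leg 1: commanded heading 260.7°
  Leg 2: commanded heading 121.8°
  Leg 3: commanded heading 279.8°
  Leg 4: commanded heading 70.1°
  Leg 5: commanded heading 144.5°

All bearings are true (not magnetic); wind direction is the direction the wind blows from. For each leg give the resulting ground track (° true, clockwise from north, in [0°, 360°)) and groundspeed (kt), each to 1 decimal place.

Leg 1: track=261.7°, groundspeed=201.3 kt
Leg 2: track=121.8°, groundspeed=192.1 kt
Leg 3: track=280.4°, groundspeed=202.3 kt
Leg 4: track=68.9°, groundspeed=194.3 kt
Leg 5: track=145.1°, groundspeed=192.5 kt

Leg 1: heading 260.7°; drift +1.0° → track 261.7°, groundspeed 201.3 kt
Leg 2: heading 121.8°; drift +0.0° → track 121.8°, groundspeed 192.1 kt
Leg 3: heading 279.8°; drift +0.6° → track 280.4°, groundspeed 202.3 kt
Leg 4: heading 70.1°; drift -1.2° → track 68.9°, groundspeed 194.3 kt
Leg 5: heading 144.5°; drift +0.6° → track 145.1°, groundspeed 192.5 kt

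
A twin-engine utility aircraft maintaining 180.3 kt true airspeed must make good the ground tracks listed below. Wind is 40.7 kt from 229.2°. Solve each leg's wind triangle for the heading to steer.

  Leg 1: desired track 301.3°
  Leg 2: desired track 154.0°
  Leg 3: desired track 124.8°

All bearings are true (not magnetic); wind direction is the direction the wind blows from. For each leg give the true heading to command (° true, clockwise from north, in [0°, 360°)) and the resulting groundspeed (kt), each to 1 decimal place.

Leg 1: desired track 301.3°; wind correction -12.4° → command heading 288.9°, groundspeed 163.6 kt
Leg 2: desired track 154.0°; wind correction +12.6° → command heading 166.6°, groundspeed 165.6 kt
Leg 3: desired track 124.8°; wind correction +12.6° → command heading 137.4°, groundspeed 186.1 kt

Leg 1: heading=288.9°, groundspeed=163.6 kt
Leg 2: heading=166.6°, groundspeed=165.6 kt
Leg 3: heading=137.4°, groundspeed=186.1 kt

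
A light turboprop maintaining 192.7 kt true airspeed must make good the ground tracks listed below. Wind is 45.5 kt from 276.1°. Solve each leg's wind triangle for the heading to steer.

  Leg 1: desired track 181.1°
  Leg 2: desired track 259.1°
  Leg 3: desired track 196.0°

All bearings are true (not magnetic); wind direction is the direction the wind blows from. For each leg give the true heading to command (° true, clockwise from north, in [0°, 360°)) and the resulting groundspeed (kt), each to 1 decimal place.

Leg 1: heading=194.7°, groundspeed=191.3 kt
Leg 2: heading=263.1°, groundspeed=148.7 kt
Leg 3: heading=209.5°, groundspeed=179.6 kt

Leg 1: desired track 181.1°; wind correction +13.6° → command heading 194.7°, groundspeed 191.3 kt
Leg 2: desired track 259.1°; wind correction +4.0° → command heading 263.1°, groundspeed 148.7 kt
Leg 3: desired track 196.0°; wind correction +13.5° → command heading 209.5°, groundspeed 179.6 kt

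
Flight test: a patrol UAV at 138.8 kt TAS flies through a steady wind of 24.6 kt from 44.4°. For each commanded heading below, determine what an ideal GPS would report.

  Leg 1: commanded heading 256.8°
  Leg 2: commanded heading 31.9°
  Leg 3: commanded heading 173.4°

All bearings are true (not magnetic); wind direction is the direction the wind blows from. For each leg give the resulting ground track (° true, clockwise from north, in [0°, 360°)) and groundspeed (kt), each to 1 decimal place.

Leg 1: heading 256.8°; drift -4.7° → track 252.1°, groundspeed 160.1 kt
Leg 2: heading 31.9°; drift -2.7° → track 29.2°, groundspeed 114.9 kt
Leg 3: heading 173.4°; drift +7.1° → track 180.5°, groundspeed 155.5 kt

Leg 1: track=252.1°, groundspeed=160.1 kt
Leg 2: track=29.2°, groundspeed=114.9 kt
Leg 3: track=180.5°, groundspeed=155.5 kt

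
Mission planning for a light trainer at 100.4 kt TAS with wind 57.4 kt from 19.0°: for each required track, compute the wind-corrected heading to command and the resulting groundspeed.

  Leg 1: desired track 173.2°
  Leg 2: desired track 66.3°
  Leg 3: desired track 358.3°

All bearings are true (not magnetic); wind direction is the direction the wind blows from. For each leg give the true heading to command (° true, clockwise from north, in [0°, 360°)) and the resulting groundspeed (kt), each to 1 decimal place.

Leg 1: desired track 173.2°; wind correction -14.4° → command heading 158.8°, groundspeed 148.9 kt
Leg 2: desired track 66.3°; wind correction -24.8° → command heading 41.5°, groundspeed 52.2 kt
Leg 3: desired track 358.3°; wind correction +11.7° → command heading 10.0°, groundspeed 44.6 kt

Leg 1: heading=158.8°, groundspeed=148.9 kt
Leg 2: heading=41.5°, groundspeed=52.2 kt
Leg 3: heading=10.0°, groundspeed=44.6 kt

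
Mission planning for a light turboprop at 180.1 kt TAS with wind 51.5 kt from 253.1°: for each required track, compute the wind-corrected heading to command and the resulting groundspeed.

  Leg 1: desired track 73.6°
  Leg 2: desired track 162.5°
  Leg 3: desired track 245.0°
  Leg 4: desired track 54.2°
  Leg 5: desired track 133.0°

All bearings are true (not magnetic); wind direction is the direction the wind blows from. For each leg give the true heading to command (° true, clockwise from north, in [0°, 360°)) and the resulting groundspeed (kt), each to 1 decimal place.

Leg 1: desired track 73.6°; wind correction +0.1° → command heading 73.7°, groundspeed 231.6 kt
Leg 2: desired track 162.5°; wind correction +16.6° → command heading 179.1°, groundspeed 173.1 kt
Leg 3: desired track 245.0°; wind correction +2.3° → command heading 247.3°, groundspeed 129.0 kt
Leg 4: desired track 54.2°; wind correction -5.3° → command heading 48.9°, groundspeed 228.0 kt
Leg 5: desired track 133.0°; wind correction +14.3° → command heading 147.3°, groundspeed 200.3 kt

Leg 1: heading=73.7°, groundspeed=231.6 kt
Leg 2: heading=179.1°, groundspeed=173.1 kt
Leg 3: heading=247.3°, groundspeed=129.0 kt
Leg 4: heading=48.9°, groundspeed=228.0 kt
Leg 5: heading=147.3°, groundspeed=200.3 kt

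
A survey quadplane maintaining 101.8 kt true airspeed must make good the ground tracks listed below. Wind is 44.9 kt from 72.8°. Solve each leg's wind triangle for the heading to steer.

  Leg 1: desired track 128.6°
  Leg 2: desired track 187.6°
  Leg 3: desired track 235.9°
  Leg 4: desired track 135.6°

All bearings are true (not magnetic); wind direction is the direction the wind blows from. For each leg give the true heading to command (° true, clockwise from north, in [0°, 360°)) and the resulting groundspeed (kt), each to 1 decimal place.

Leg 1: desired track 128.6°; wind correction -21.4° → command heading 107.2°, groundspeed 69.5 kt
Leg 2: desired track 187.6°; wind correction -23.6° → command heading 164.0°, groundspeed 112.1 kt
Leg 3: desired track 235.9°; wind correction -7.4° → command heading 228.5°, groundspeed 143.9 kt
Leg 4: desired track 135.6°; wind correction -23.1° → command heading 112.5°, groundspeed 73.1 kt

Leg 1: heading=107.2°, groundspeed=69.5 kt
Leg 2: heading=164.0°, groundspeed=112.1 kt
Leg 3: heading=228.5°, groundspeed=143.9 kt
Leg 4: heading=112.5°, groundspeed=73.1 kt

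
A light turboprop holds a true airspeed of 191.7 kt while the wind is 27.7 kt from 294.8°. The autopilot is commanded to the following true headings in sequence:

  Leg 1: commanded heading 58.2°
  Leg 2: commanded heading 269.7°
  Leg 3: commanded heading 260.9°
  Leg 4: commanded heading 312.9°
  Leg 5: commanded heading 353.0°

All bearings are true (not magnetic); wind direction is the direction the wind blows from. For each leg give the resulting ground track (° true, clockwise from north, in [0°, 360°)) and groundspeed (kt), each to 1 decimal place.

Leg 1: track=64.6°, groundspeed=208.2 kt
Leg 2: track=265.7°, groundspeed=167.0 kt
Leg 3: track=255.7°, groundspeed=169.4 kt
Leg 4: track=315.9°, groundspeed=165.6 kt
Leg 5: track=0.6°, groundspeed=178.7 kt

Leg 1: heading 58.2°; drift +6.4° → track 64.6°, groundspeed 208.2 kt
Leg 2: heading 269.7°; drift -4.0° → track 265.7°, groundspeed 167.0 kt
Leg 3: heading 260.9°; drift -5.2° → track 255.7°, groundspeed 169.4 kt
Leg 4: heading 312.9°; drift +3.0° → track 315.9°, groundspeed 165.6 kt
Leg 5: heading 353.0°; drift +7.6° → track 0.6°, groundspeed 178.7 kt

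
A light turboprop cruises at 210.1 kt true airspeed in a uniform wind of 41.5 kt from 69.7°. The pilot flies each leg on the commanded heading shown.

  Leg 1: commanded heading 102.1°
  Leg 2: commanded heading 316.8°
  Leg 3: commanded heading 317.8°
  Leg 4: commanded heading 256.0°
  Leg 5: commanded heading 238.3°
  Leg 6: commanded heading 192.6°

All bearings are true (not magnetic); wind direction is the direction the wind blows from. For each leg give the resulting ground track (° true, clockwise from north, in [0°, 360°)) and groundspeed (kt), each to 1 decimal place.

Leg 1: heading 102.1°; drift +7.2° → track 109.3°, groundspeed 176.5 kt
Leg 2: heading 316.8°; drift -9.6° → track 307.2°, groundspeed 229.5 kt
Leg 3: heading 317.8°; drift -9.7° → track 308.1°, groundspeed 228.8 kt
Leg 4: heading 256.0°; drift -1.0° → track 255.0°, groundspeed 251.4 kt
Leg 5: heading 238.3°; drift +1.9° → track 240.2°, groundspeed 250.9 kt
Leg 6: heading 192.6°; drift +8.5° → track 201.1°, groundspeed 235.2 kt

Leg 1: track=109.3°, groundspeed=176.5 kt
Leg 2: track=307.2°, groundspeed=229.5 kt
Leg 3: track=308.1°, groundspeed=228.8 kt
Leg 4: track=255.0°, groundspeed=251.4 kt
Leg 5: track=240.2°, groundspeed=250.9 kt
Leg 6: track=201.1°, groundspeed=235.2 kt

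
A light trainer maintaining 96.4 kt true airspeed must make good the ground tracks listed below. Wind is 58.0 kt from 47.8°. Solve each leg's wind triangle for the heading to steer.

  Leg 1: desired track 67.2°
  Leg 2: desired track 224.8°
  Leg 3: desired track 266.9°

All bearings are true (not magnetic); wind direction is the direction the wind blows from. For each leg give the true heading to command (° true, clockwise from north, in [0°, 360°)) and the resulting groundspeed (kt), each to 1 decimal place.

Leg 1: desired track 67.2°; wind correction -11.5° → command heading 55.7°, groundspeed 39.7 kt
Leg 2: desired track 224.8°; wind correction -1.8° → command heading 223.0°, groundspeed 154.3 kt
Leg 3: desired track 266.9°; wind correction +22.3° → command heading 289.2°, groundspeed 134.2 kt

Leg 1: heading=55.7°, groundspeed=39.7 kt
Leg 2: heading=223.0°, groundspeed=154.3 kt
Leg 3: heading=289.2°, groundspeed=134.2 kt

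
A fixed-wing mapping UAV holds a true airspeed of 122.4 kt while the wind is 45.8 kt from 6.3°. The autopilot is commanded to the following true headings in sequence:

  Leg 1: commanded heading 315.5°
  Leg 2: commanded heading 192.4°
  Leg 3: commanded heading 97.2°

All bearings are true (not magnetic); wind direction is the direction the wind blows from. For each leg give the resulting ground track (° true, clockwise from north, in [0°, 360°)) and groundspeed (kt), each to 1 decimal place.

Leg 1: track=294.7°, groundspeed=100.0 kt
Leg 2: track=190.7°, groundspeed=168.0 kt
Leg 3: track=117.6°, groundspeed=131.4 kt

Leg 1: heading 315.5°; drift -20.8° → track 294.7°, groundspeed 100.0 kt
Leg 2: heading 192.4°; drift -1.7° → track 190.7°, groundspeed 168.0 kt
Leg 3: heading 97.2°; drift +20.4° → track 117.6°, groundspeed 131.4 kt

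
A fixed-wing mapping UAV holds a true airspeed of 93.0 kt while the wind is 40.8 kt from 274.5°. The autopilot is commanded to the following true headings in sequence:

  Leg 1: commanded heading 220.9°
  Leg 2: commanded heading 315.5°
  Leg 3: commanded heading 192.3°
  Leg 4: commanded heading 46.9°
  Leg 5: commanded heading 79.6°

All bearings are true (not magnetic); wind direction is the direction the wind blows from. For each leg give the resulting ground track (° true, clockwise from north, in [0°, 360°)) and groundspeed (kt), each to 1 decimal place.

Leg 1: heading 220.9°; drift -25.5° → track 195.4°, groundspeed 76.2 kt
Leg 2: heading 315.5°; drift +23.3° → track 338.8°, groundspeed 67.7 kt
Leg 3: heading 192.3°; drift -24.8° → track 167.5°, groundspeed 96.4 kt
Leg 4: heading 46.9°; drift +14.0° → track 60.9°, groundspeed 124.2 kt
Leg 5: heading 79.6°; drift +4.5° → track 84.1°, groundspeed 132.8 kt

Leg 1: track=195.4°, groundspeed=76.2 kt
Leg 2: track=338.8°, groundspeed=67.7 kt
Leg 3: track=167.5°, groundspeed=96.4 kt
Leg 4: track=60.9°, groundspeed=124.2 kt
Leg 5: track=84.1°, groundspeed=132.8 kt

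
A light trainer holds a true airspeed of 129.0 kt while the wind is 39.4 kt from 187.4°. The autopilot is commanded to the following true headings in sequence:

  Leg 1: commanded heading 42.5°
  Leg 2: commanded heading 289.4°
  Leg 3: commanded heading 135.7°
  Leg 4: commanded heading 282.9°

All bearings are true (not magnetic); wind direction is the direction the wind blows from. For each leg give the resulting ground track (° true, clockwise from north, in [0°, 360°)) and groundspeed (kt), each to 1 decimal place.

Leg 1: track=34.5°, groundspeed=162.8 kt
Leg 2: track=305.1°, groundspeed=142.5 kt
Leg 3: track=119.2°, groundspeed=109.1 kt
Leg 4: track=299.4°, groundspeed=138.4 kt

Leg 1: heading 42.5°; drift -8.0° → track 34.5°, groundspeed 162.8 kt
Leg 2: heading 289.4°; drift +15.7° → track 305.1°, groundspeed 142.5 kt
Leg 3: heading 135.7°; drift -16.5° → track 119.2°, groundspeed 109.1 kt
Leg 4: heading 282.9°; drift +16.5° → track 299.4°, groundspeed 138.4 kt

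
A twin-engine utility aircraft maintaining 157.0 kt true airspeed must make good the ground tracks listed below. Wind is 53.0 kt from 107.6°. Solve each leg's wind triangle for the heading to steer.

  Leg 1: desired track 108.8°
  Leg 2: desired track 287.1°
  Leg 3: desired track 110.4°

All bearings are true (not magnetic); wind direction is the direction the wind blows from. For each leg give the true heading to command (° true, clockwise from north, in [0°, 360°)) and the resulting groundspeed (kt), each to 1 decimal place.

Leg 1: heading=108.4°, groundspeed=104.0 kt
Leg 2: heading=286.9°, groundspeed=210.0 kt
Leg 3: heading=109.5°, groundspeed=104.0 kt

Leg 1: desired track 108.8°; wind correction -0.4° → command heading 108.4°, groundspeed 104.0 kt
Leg 2: desired track 287.1°; wind correction -0.2° → command heading 286.9°, groundspeed 210.0 kt
Leg 3: desired track 110.4°; wind correction -0.9° → command heading 109.5°, groundspeed 104.0 kt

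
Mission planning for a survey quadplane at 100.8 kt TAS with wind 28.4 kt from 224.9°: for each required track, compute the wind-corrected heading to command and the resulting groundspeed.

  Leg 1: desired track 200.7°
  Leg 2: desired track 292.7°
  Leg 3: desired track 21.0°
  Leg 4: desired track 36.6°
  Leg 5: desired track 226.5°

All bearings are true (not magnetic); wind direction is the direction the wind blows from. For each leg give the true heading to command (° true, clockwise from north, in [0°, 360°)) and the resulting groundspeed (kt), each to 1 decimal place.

Leg 1: heading=207.3°, groundspeed=74.2 kt
Leg 2: heading=277.6°, groundspeed=86.6 kt
Leg 3: heading=14.4°, groundspeed=126.1 kt
Leg 4: heading=34.3°, groundspeed=128.8 kt
Leg 5: heading=226.0°, groundspeed=72.4 kt

Leg 1: desired track 200.7°; wind correction +6.6° → command heading 207.3°, groundspeed 74.2 kt
Leg 2: desired track 292.7°; wind correction -15.1° → command heading 277.6°, groundspeed 86.6 kt
Leg 3: desired track 21.0°; wind correction -6.6° → command heading 14.4°, groundspeed 126.1 kt
Leg 4: desired track 36.6°; wind correction -2.3° → command heading 34.3°, groundspeed 128.8 kt
Leg 5: desired track 226.5°; wind correction -0.5° → command heading 226.0°, groundspeed 72.4 kt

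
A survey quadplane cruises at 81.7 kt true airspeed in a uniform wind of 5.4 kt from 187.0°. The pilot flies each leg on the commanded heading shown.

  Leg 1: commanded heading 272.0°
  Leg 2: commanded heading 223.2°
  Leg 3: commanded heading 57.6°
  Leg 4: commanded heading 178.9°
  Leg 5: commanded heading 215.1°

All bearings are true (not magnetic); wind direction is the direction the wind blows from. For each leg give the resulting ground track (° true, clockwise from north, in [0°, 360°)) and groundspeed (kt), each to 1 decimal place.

Leg 1: heading 272.0°; drift +3.8° → track 275.8°, groundspeed 81.4 kt
Leg 2: heading 223.2°; drift +2.4° → track 225.6°, groundspeed 77.4 kt
Leg 3: heading 57.6°; drift -2.8° → track 54.8°, groundspeed 85.2 kt
Leg 4: heading 178.9°; drift -0.6° → track 178.3°, groundspeed 76.4 kt
Leg 5: heading 215.1°; drift +1.9° → track 217.0°, groundspeed 77.0 kt

Leg 1: track=275.8°, groundspeed=81.4 kt
Leg 2: track=225.6°, groundspeed=77.4 kt
Leg 3: track=54.8°, groundspeed=85.2 kt
Leg 4: track=178.3°, groundspeed=76.4 kt
Leg 5: track=217.0°, groundspeed=77.0 kt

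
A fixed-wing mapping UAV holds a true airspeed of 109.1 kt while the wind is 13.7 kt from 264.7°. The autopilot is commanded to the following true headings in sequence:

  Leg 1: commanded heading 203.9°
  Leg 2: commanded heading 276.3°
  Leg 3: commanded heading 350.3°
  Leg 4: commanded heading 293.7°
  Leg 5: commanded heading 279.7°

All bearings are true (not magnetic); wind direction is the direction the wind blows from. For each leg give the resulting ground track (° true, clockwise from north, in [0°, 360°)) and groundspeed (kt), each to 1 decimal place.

Leg 1: heading 203.9°; drift -6.7° → track 197.2°, groundspeed 103.1 kt
Leg 2: heading 276.3°; drift +1.6° → track 277.9°, groundspeed 95.7 kt
Leg 3: heading 350.3°; drift +7.2° → track 357.5°, groundspeed 108.9 kt
Leg 4: heading 293.7°; drift +3.9° → track 297.6°, groundspeed 97.3 kt
Leg 5: heading 279.7°; drift +2.1° → track 281.8°, groundspeed 95.9 kt

Leg 1: track=197.2°, groundspeed=103.1 kt
Leg 2: track=277.9°, groundspeed=95.7 kt
Leg 3: track=357.5°, groundspeed=108.9 kt
Leg 4: track=297.6°, groundspeed=97.3 kt
Leg 5: track=281.8°, groundspeed=95.9 kt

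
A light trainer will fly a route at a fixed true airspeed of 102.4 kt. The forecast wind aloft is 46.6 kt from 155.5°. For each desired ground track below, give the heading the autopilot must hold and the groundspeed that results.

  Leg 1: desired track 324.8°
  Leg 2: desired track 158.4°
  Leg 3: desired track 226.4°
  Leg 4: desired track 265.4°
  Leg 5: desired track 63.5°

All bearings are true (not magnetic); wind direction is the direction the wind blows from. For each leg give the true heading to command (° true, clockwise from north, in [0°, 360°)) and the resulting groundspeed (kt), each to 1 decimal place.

Leg 1: heading=320.0°, groundspeed=147.8 kt
Leg 2: heading=157.1°, groundspeed=55.8 kt
Leg 3: heading=200.9°, groundspeed=77.2 kt
Leg 4: heading=240.1°, groundspeed=108.4 kt
Leg 5: heading=90.6°, groundspeed=92.8 kt

Leg 1: desired track 324.8°; wind correction -4.8° → command heading 320.0°, groundspeed 147.8 kt
Leg 2: desired track 158.4°; wind correction -1.3° → command heading 157.1°, groundspeed 55.8 kt
Leg 3: desired track 226.4°; wind correction -25.5° → command heading 200.9°, groundspeed 77.2 kt
Leg 4: desired track 265.4°; wind correction -25.3° → command heading 240.1°, groundspeed 108.4 kt
Leg 5: desired track 63.5°; wind correction +27.1° → command heading 90.6°, groundspeed 92.8 kt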